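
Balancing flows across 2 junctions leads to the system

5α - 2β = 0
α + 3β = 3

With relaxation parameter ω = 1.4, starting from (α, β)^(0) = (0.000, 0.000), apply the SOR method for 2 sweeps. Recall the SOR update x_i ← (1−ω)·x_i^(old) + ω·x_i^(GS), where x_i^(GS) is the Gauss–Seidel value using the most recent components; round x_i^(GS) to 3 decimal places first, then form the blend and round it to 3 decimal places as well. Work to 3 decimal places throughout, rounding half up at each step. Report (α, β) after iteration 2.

(0.784, 0.475)

Iteration 1:
  α: GS value = (0 - (-2)·0.000) / (5) = 0.000;  α ← (1−ω)·0.000 + ω·0.000 = 0.000
  β: GS value = (3 - (1)·0.000) / (3) = 1.000;  β ← (1−ω)·0.000 + ω·1.000 = 1.400
Iteration 2:
  α: GS value = (0 - (-2)·1.400) / (5) = 0.560;  α ← (1−ω)·0.000 + ω·0.560 = 0.784
  β: GS value = (3 - (1)·0.784) / (3) = 0.739;  β ← (1−ω)·1.400 + ω·0.739 = 0.475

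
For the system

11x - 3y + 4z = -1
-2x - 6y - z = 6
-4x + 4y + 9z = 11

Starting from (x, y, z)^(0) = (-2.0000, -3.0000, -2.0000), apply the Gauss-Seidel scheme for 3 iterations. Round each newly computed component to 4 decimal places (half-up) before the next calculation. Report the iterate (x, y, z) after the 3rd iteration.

(-0.8361, -0.9405, 1.2686)

Iteration 1:
  x = (-1 - (-3)·-3.0000 - (4)·-2.0000) / (11) = -0.1818
  y = (6 - (-2)·-0.1818 - (-1)·-2.0000) / (-6) = -0.6061
  z = (11 - (-4)·-0.1818 - (4)·-0.6061) / (9) = 1.4108
Iteration 2:
  x = (-1 - (-3)·-0.6061 - (4)·1.4108) / (11) = -0.7692
  y = (6 - (-2)·-0.7692 - (-1)·1.4108) / (-6) = -0.9787
  z = (11 - (-4)·-0.7692 - (4)·-0.9787) / (9) = 1.3153
Iteration 3:
  x = (-1 - (-3)·-0.9787 - (4)·1.3153) / (11) = -0.8361
  y = (6 - (-2)·-0.8361 - (-1)·1.3153) / (-6) = -0.9405
  z = (11 - (-4)·-0.8361 - (4)·-0.9405) / (9) = 1.2686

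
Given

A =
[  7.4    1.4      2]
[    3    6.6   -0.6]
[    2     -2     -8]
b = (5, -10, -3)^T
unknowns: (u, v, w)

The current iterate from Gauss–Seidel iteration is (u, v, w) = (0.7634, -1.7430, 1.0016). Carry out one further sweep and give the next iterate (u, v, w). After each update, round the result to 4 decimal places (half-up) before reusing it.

(0.7347, -1.7581, 0.9982)

One sweep:
  u = (5 - (1.4)·-1.7430 - (2)·1.0016) / (7.4) = 0.7347
  v = (-10 - (3)·0.7347 - (-0.6)·1.0016) / (6.6) = -1.7581
  w = (-3 - (2)·0.7347 - (-2)·-1.7581) / (-8) = 0.9982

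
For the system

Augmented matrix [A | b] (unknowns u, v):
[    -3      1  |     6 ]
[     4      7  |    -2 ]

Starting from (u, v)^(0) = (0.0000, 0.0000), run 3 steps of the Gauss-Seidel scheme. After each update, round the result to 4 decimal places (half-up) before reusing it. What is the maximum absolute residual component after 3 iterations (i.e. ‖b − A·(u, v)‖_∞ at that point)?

Iteration 1:
  u = (6 - (1)·0.0000) / (-3) = -2.0000
  v = (-2 - (4)·-2.0000) / (7) = 0.8571
Iteration 2:
  u = (6 - (1)·0.8571) / (-3) = -1.7143
  v = (-2 - (4)·-1.7143) / (7) = 0.6939
Iteration 3:
  u = (6 - (1)·0.6939) / (-3) = -1.7687
  v = (-2 - (4)·-1.7687) / (7) = 0.7250
Residual b − A·x = (-0.0311, -0.0002); ∞-norm = 0.0311

0.0311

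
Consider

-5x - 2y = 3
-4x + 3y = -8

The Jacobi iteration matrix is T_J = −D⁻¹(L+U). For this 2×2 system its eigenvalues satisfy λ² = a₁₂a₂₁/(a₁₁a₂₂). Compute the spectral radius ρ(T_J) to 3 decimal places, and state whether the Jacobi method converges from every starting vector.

0.730

a₁₂a₂₁/(a₁₁a₂₂) = (-2)·(-4) / ((-5)·(3)) = -0.533333
ρ = √|-0.533333| = √0.533333 = 0.730
ρ < 1, so Jacobi converges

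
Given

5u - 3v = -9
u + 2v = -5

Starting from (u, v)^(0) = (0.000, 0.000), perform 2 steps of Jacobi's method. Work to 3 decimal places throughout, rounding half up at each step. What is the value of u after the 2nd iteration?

-3.300

Iteration 1:
  u = (-9 - (-3)·0.000) / (5) = -1.800
  v = (-5 - (1)·0.000) / (2) = -2.500
Iteration 2:
  u = (-9 - (-3)·-2.500) / (5) = -3.300
  v = (-5 - (1)·-1.800) / (2) = -1.600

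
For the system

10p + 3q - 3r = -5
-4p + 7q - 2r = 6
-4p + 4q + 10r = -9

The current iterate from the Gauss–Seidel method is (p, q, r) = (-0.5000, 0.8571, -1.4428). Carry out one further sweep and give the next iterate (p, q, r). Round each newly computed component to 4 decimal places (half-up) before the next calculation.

(-1.1900, -0.2351, -1.2820)

One sweep:
  p = (-5 - (3)·0.8571 - (-3)·-1.4428) / (10) = -1.1900
  q = (6 - (-4)·-1.1900 - (-2)·-1.4428) / (7) = -0.2351
  r = (-9 - (-4)·-1.1900 - (4)·-0.2351) / (10) = -1.2820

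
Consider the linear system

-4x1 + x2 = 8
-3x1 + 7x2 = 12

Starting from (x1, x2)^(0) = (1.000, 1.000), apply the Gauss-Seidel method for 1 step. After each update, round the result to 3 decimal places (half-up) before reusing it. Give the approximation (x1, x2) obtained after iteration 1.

Iteration 1:
  x1 = (8 - (1)·1.000) / (-4) = -1.750
  x2 = (12 - (-3)·-1.750) / (7) = 0.964

(-1.750, 0.964)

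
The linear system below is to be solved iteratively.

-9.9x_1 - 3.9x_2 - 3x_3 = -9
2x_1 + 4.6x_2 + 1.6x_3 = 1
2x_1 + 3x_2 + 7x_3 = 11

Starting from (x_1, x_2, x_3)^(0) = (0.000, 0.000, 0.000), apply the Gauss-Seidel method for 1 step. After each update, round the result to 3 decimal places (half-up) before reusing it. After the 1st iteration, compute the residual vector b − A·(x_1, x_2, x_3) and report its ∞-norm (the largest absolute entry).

3.469

Iteration 1:
  x_1 = (-9 - (-3.9)·0.000 - (-3)·0.000) / (-9.9) = 0.909
  x_2 = (1 - (2)·0.909 - (1.6)·0.000) / (4.6) = -0.178
  x_3 = (11 - (2)·0.909 - (3)·-0.178) / (7) = 1.388
Residual b − A·x = (3.469, -2.220, 0.000); ∞-norm = 3.469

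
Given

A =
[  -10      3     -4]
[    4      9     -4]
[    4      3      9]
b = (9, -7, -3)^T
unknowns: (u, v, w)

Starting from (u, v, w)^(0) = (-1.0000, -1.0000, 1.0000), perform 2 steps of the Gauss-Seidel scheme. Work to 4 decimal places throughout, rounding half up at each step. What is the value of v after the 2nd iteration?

-0.2715

Iteration 1:
  u = (9 - (3)·-1.0000 - (-4)·1.0000) / (-10) = -1.6000
  v = (-7 - (4)·-1.6000 - (-4)·1.0000) / (9) = 0.3778
  w = (-3 - (4)·-1.6000 - (3)·0.3778) / (9) = 0.2518
Iteration 2:
  u = (9 - (3)·0.3778 - (-4)·0.2518) / (-10) = -0.8874
  v = (-7 - (4)·-0.8874 - (-4)·0.2518) / (9) = -0.2715
  w = (-3 - (4)·-0.8874 - (3)·-0.2715) / (9) = 0.1516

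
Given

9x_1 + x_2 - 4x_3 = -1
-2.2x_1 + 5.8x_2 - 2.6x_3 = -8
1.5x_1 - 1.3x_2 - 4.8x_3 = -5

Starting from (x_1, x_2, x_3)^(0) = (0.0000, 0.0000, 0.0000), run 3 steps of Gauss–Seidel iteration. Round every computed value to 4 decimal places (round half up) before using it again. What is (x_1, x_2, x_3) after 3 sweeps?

(0.5607, -0.5454, 1.3646)

Iteration 1:
  x_1 = (-1 - (1)·0.0000 - (-4)·0.0000) / (9) = -0.1111
  x_2 = (-8 - (-2.2)·-0.1111 - (-2.6)·0.0000) / (5.8) = -1.4215
  x_3 = (-5 - (1.5)·-0.1111 - (-1.3)·-1.4215) / (-4.8) = 1.3919
Iteration 2:
  x_1 = (-1 - (1)·-1.4215 - (-4)·1.3919) / (9) = 0.6655
  x_2 = (-8 - (-2.2)·0.6655 - (-2.6)·1.3919) / (5.8) = -0.5029
  x_3 = (-5 - (1.5)·0.6655 - (-1.3)·-0.5029) / (-4.8) = 1.3858
Iteration 3:
  x_1 = (-1 - (1)·-0.5029 - (-4)·1.3858) / (9) = 0.5607
  x_2 = (-8 - (-2.2)·0.5607 - (-2.6)·1.3858) / (5.8) = -0.5454
  x_3 = (-5 - (1.5)·0.5607 - (-1.3)·-0.5454) / (-4.8) = 1.3646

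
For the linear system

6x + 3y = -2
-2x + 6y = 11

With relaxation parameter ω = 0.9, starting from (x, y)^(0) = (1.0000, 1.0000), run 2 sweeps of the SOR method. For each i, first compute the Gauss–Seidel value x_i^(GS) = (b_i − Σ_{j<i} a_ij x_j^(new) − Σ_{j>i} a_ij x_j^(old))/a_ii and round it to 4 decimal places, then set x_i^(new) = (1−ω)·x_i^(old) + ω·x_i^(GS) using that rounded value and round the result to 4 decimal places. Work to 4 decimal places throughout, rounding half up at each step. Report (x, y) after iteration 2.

(-1.0647, 1.4861)

Iteration 1:
  x: GS value = (-2 - (3)·1.0000) / (6) = -0.8333;  x ← (1−ω)·1.0000 + ω·-0.8333 = -0.6500
  y: GS value = (11 - (-2)·-0.6500) / (6) = 1.6167;  y ← (1−ω)·1.0000 + ω·1.6167 = 1.5550
Iteration 2:
  x: GS value = (-2 - (3)·1.5550) / (6) = -1.1108;  x ← (1−ω)·-0.6500 + ω·-1.1108 = -1.0647
  y: GS value = (11 - (-2)·-1.0647) / (6) = 1.4784;  y ← (1−ω)·1.5550 + ω·1.4784 = 1.4861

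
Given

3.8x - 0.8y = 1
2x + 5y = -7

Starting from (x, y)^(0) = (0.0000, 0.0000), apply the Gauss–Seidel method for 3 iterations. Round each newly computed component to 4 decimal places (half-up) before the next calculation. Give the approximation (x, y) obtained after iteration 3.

Iteration 1:
  x = (1 - (-0.8)·0.0000) / (3.8) = 0.2632
  y = (-7 - (2)·0.2632) / (5) = -1.5053
Iteration 2:
  x = (1 - (-0.8)·-1.5053) / (3.8) = -0.0537
  y = (-7 - (2)·-0.0537) / (5) = -1.3785
Iteration 3:
  x = (1 - (-0.8)·-1.3785) / (3.8) = -0.0271
  y = (-7 - (2)·-0.0271) / (5) = -1.3892

(-0.0271, -1.3892)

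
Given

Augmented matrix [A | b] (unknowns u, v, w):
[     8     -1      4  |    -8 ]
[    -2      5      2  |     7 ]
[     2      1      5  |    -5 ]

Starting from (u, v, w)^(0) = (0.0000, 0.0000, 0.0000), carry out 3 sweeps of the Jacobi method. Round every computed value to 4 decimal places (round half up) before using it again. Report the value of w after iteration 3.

-1.1500

Iteration 1:
  u = (-8 - (-1)·0.0000 - (4)·0.0000) / (8) = -1.0000
  v = (7 - (-2)·0.0000 - (2)·0.0000) / (5) = 1.4000
  w = (-5 - (2)·0.0000 - (1)·0.0000) / (5) = -1.0000
Iteration 2:
  u = (-8 - (-1)·1.4000 - (4)·-1.0000) / (8) = -0.3250
  v = (7 - (-2)·-1.0000 - (2)·-1.0000) / (5) = 1.4000
  w = (-5 - (2)·-1.0000 - (1)·1.4000) / (5) = -0.8800
Iteration 3:
  u = (-8 - (-1)·1.4000 - (4)·-0.8800) / (8) = -0.3850
  v = (7 - (-2)·-0.3250 - (2)·-0.8800) / (5) = 1.6220
  w = (-5 - (2)·-0.3250 - (1)·1.4000) / (5) = -1.1500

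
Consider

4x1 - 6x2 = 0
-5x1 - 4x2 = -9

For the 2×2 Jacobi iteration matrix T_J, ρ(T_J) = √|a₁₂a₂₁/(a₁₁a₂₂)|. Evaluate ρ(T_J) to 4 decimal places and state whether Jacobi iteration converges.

a₁₂a₂₁/(a₁₁a₂₂) = (-6)·(-5) / ((4)·(-4)) = -1.875000
ρ = √|-1.875000| = √1.875000 = 1.3693
ρ > 1, so Jacobi diverges

1.3693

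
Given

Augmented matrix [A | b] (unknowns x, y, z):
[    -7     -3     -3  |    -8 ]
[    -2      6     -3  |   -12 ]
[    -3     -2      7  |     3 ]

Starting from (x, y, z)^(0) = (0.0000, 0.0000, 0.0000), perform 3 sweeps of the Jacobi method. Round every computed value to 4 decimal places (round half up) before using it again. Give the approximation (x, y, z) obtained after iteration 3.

Iteration 1:
  x = (-8 - (-3)·0.0000 - (-3)·0.0000) / (-7) = 1.1429
  y = (-12 - (-2)·0.0000 - (-3)·0.0000) / (6) = -2.0000
  z = (3 - (-3)·0.0000 - (-2)·0.0000) / (7) = 0.4286
Iteration 2:
  x = (-8 - (-3)·-2.0000 - (-3)·0.4286) / (-7) = 1.8163
  y = (-12 - (-2)·1.1429 - (-3)·0.4286) / (6) = -1.4047
  z = (3 - (-3)·1.1429 - (-2)·-2.0000) / (7) = 0.3470
Iteration 3:
  x = (-8 - (-3)·-1.4047 - (-3)·0.3470) / (-7) = 1.5962
  y = (-12 - (-2)·1.8163 - (-3)·0.3470) / (6) = -1.2211
  z = (3 - (-3)·1.8163 - (-2)·-1.4047) / (7) = 0.8056

(1.5962, -1.2211, 0.8056)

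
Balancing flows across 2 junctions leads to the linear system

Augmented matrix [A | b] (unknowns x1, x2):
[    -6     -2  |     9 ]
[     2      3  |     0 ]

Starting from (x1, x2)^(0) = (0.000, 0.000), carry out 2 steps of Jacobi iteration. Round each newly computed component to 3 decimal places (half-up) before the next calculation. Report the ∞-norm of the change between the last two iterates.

1.000

Iteration 1:
  x1 = (9 - (-2)·0.000) / (-6) = -1.500
  x2 = (0 - (2)·0.000) / (3) = 0.000
Iteration 2:
  x1 = (9 - (-2)·0.000) / (-6) = -1.500
  x2 = (0 - (2)·-1.500) / (3) = 1.000
Change: (0.000, 1.000) → max |·| = 1.000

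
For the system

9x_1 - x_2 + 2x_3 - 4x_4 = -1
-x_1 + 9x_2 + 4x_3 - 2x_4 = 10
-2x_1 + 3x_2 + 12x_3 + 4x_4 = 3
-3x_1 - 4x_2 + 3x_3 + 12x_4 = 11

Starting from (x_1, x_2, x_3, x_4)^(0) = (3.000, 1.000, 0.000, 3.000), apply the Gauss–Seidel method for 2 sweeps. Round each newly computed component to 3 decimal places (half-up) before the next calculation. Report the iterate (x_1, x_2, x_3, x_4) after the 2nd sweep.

(1.280, 2.178, -0.796, 2.162)

Iteration 1:
  x_1 = (-1 - (-1)·1.000 - (2)·0.000 - (-4)·3.000) / (9) = 1.333
  x_2 = (10 - (-1)·1.333 - (4)·0.000 - (-2)·3.000) / (9) = 1.926
  x_3 = (3 - (-2)·1.333 - (3)·1.926 - (4)·3.000) / (12) = -1.009
  x_4 = (11 - (-3)·1.333 - (-4)·1.926 - (3)·-1.009) / (12) = 2.144
Iteration 2:
  x_1 = (-1 - (-1)·1.926 - (2)·-1.009 - (-4)·2.144) / (9) = 1.280
  x_2 = (10 - (-1)·1.280 - (4)·-1.009 - (-2)·2.144) / (9) = 2.178
  x_3 = (3 - (-2)·1.280 - (3)·2.178 - (4)·2.144) / (12) = -0.796
  x_4 = (11 - (-3)·1.280 - (-4)·2.178 - (3)·-0.796) / (12) = 2.162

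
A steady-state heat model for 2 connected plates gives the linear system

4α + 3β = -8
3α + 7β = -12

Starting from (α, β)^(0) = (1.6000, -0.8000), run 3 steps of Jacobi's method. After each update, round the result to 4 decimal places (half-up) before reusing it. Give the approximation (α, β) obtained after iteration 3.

Iteration 1:
  α = (-8 - (3)·-0.8000) / (4) = -1.4000
  β = (-12 - (3)·1.6000) / (7) = -2.4000
Iteration 2:
  α = (-8 - (3)·-2.4000) / (4) = -0.2000
  β = (-12 - (3)·-1.4000) / (7) = -1.1143
Iteration 3:
  α = (-8 - (3)·-1.1143) / (4) = -1.1643
  β = (-12 - (3)·-0.2000) / (7) = -1.6286

(-1.1643, -1.6286)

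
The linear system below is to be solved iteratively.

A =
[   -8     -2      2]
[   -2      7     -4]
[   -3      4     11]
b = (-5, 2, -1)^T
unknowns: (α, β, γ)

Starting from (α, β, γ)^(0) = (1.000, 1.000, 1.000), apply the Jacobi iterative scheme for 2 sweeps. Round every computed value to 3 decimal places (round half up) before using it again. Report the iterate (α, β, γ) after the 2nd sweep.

Iteration 1:
  α = (-5 - (-2)·1.000 - (2)·1.000) / (-8) = 0.625
  β = (2 - (-2)·1.000 - (-4)·1.000) / (7) = 1.143
  γ = (-1 - (-3)·1.000 - (4)·1.000) / (11) = -0.182
Iteration 2:
  α = (-5 - (-2)·1.143 - (2)·-0.182) / (-8) = 0.294
  β = (2 - (-2)·0.625 - (-4)·-0.182) / (7) = 0.360
  γ = (-1 - (-3)·0.625 - (4)·1.143) / (11) = -0.336

(0.294, 0.360, -0.336)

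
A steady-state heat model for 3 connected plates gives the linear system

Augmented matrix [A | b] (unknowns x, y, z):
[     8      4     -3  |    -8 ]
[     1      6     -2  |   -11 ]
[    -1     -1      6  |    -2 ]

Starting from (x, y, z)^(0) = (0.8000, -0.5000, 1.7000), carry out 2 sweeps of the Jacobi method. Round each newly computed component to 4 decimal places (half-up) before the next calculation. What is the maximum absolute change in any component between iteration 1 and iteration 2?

0.5090

Iteration 1:
  x = (-8 - (4)·-0.5000 - (-3)·1.7000) / (8) = -0.1125
  y = (-11 - (1)·0.8000 - (-2)·1.7000) / (6) = -1.4000
  z = (-2 - (-1)·0.8000 - (-1)·-0.5000) / (6) = -0.2833
Iteration 2:
  x = (-8 - (4)·-1.4000 - (-3)·-0.2833) / (8) = -0.4062
  y = (-11 - (1)·-0.1125 - (-2)·-0.2833) / (6) = -1.9090
  z = (-2 - (-1)·-0.1125 - (-1)·-1.4000) / (6) = -0.5854
Change: (-0.2937, -0.5090, -0.3021) → max |·| = 0.5090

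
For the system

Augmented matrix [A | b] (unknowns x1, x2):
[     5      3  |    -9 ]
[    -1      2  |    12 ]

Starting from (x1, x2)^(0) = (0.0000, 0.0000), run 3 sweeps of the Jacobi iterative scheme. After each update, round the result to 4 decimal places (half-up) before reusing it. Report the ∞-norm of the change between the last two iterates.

Iteration 1:
  x1 = (-9 - (3)·0.0000) / (5) = -1.8000
  x2 = (12 - (-1)·0.0000) / (2) = 6.0000
Iteration 2:
  x1 = (-9 - (3)·6.0000) / (5) = -5.4000
  x2 = (12 - (-1)·-1.8000) / (2) = 5.1000
Iteration 3:
  x1 = (-9 - (3)·5.1000) / (5) = -4.8600
  x2 = (12 - (-1)·-5.4000) / (2) = 3.3000
Change: (0.5400, -1.8000) → max |·| = 1.8000

1.8000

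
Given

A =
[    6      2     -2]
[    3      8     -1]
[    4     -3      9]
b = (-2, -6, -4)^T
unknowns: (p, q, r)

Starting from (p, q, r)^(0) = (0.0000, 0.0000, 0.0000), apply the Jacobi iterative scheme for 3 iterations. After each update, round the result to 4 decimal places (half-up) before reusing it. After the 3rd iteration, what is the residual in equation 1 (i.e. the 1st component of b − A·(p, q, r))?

Iteration 1:
  p = (-2 - (2)·0.0000 - (-2)·0.0000) / (6) = -0.3333
  q = (-6 - (3)·0.0000 - (-1)·0.0000) / (8) = -0.7500
  r = (-4 - (4)·0.0000 - (-3)·0.0000) / (9) = -0.4444
Iteration 2:
  p = (-2 - (2)·-0.7500 - (-2)·-0.4444) / (6) = -0.2315
  q = (-6 - (3)·-0.3333 - (-1)·-0.4444) / (8) = -0.6806
  r = (-4 - (4)·-0.3333 - (-3)·-0.7500) / (9) = -0.5463
Iteration 3:
  p = (-2 - (2)·-0.6806 - (-2)·-0.5463) / (6) = -0.2886
  q = (-6 - (3)·-0.2315 - (-1)·-0.5463) / (8) = -0.7315
  r = (-4 - (4)·-0.2315 - (-3)·-0.6806) / (9) = -0.5684
Residual b − A·x = (0.0578, 0.1494, 0.0755)

0.0578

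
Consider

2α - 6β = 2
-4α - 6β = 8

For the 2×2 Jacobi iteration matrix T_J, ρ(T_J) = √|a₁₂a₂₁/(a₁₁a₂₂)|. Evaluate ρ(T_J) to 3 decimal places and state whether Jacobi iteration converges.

a₁₂a₂₁/(a₁₁a₂₂) = (-6)·(-4) / ((2)·(-6)) = -2.000000
ρ = √|-2.000000| = √2.000000 = 1.414
ρ > 1, so Jacobi diverges

1.414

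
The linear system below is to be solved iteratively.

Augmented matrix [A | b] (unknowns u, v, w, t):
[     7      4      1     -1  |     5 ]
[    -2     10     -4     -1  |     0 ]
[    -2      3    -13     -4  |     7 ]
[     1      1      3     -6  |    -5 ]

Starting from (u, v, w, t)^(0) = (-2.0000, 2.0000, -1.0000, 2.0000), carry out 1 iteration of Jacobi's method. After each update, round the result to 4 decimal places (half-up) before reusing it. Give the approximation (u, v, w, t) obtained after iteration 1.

Iteration 1:
  u = (5 - (4)·2.0000 - (1)·-1.0000 - (-1)·2.0000) / (7) = 0.0000
  v = (0 - (-2)·-2.0000 - (-4)·-1.0000 - (-1)·2.0000) / (10) = -0.6000
  w = (7 - (-2)·-2.0000 - (3)·2.0000 - (-4)·2.0000) / (-13) = -0.3846
  t = (-5 - (1)·-2.0000 - (1)·2.0000 - (3)·-1.0000) / (-6) = 0.3333

(0.0000, -0.6000, -0.3846, 0.3333)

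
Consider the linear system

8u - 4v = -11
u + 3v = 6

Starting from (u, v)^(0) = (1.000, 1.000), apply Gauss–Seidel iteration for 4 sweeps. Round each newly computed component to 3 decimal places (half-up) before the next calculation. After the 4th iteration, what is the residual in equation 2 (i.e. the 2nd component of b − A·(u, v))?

Iteration 1:
  u = (-11 - (-4)·1.000) / (8) = -0.875
  v = (6 - (1)·-0.875) / (3) = 2.292
Iteration 2:
  u = (-11 - (-4)·2.292) / (8) = -0.229
  v = (6 - (1)·-0.229) / (3) = 2.076
Iteration 3:
  u = (-11 - (-4)·2.076) / (8) = -0.337
  v = (6 - (1)·-0.337) / (3) = 2.112
Iteration 4:
  u = (-11 - (-4)·2.112) / (8) = -0.319
  v = (6 - (1)·-0.319) / (3) = 2.106
Residual b − A·x = (-0.024, 0.001)

0.001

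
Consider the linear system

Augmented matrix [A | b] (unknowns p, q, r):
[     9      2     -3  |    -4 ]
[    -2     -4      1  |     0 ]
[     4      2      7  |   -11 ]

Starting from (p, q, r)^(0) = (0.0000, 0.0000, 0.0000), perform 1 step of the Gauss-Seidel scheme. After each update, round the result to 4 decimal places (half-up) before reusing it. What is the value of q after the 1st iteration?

0.2222

Iteration 1:
  p = (-4 - (2)·0.0000 - (-3)·0.0000) / (9) = -0.4444
  q = (0 - (-2)·-0.4444 - (1)·0.0000) / (-4) = 0.2222
  r = (-11 - (4)·-0.4444 - (2)·0.2222) / (7) = -1.3810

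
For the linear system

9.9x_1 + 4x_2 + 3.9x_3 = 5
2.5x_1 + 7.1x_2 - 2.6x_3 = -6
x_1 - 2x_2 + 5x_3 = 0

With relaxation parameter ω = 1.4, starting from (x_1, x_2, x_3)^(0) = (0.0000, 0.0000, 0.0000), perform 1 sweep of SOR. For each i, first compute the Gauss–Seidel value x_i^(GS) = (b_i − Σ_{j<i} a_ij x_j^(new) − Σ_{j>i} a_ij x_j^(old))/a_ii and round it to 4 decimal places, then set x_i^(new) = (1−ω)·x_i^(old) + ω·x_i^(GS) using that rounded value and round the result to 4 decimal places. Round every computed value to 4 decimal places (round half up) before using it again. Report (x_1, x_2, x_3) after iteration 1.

(0.7071, -1.5316, -1.0557)

Iteration 1:
  x_1: GS value = (5 - (4)·0.0000 - (3.9)·0.0000) / (9.9) = 0.5051;  x_1 ← (1−ω)·0.0000 + ω·0.5051 = 0.7071
  x_2: GS value = (-6 - (2.5)·0.7071 - (-2.6)·0.0000) / (7.1) = -1.0940;  x_2 ← (1−ω)·0.0000 + ω·-1.0940 = -1.5316
  x_3: GS value = (0 - (1)·0.7071 - (-2)·-1.5316) / (5) = -0.7541;  x_3 ← (1−ω)·0.0000 + ω·-0.7541 = -1.0557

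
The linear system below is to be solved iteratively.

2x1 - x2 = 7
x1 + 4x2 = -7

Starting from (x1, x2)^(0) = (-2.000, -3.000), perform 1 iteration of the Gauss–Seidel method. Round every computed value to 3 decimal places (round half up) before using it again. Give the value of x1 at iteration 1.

Iteration 1:
  x1 = (7 - (-1)·-3.000) / (2) = 2.000
  x2 = (-7 - (1)·2.000) / (4) = -2.250

2.000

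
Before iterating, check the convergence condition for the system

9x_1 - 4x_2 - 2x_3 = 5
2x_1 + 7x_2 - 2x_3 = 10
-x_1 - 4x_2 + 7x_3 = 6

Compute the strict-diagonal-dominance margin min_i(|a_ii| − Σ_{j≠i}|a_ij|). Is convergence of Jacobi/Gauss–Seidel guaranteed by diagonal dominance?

2

row 1: |9| − (4+2) = 3
row 2: |7| − (2+2) = 3
row 3: |7| − (1+4) = 2
minimum over rows = 2 → strictly diagonally dominant (convergence guaranteed)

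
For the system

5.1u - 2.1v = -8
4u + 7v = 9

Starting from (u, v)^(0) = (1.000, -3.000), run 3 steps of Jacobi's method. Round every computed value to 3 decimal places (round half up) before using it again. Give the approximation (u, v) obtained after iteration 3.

(-0.379, 2.014)

Iteration 1:
  u = (-8 - (-2.1)·-3.000) / (5.1) = -2.804
  v = (9 - (4)·1.000) / (7) = 0.714
Iteration 2:
  u = (-8 - (-2.1)·0.714) / (5.1) = -1.275
  v = (9 - (4)·-2.804) / (7) = 2.888
Iteration 3:
  u = (-8 - (-2.1)·2.888) / (5.1) = -0.379
  v = (9 - (4)·-1.275) / (7) = 2.014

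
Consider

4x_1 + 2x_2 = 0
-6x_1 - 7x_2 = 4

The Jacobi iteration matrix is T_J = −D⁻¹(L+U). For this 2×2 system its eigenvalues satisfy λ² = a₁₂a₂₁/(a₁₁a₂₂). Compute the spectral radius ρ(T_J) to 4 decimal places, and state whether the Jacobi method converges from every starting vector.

0.6547

a₁₂a₂₁/(a₁₁a₂₂) = (2)·(-6) / ((4)·(-7)) = 0.428571
ρ = √|0.428571| = √0.428571 = 0.6547
ρ < 1, so Jacobi converges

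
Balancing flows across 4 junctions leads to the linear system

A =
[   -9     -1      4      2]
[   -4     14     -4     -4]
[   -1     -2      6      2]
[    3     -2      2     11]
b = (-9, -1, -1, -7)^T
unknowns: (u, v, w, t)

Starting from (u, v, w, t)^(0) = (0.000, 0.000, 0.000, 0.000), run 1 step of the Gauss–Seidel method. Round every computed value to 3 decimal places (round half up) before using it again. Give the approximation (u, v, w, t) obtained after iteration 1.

Iteration 1:
  u = (-9 - (-1)·0.000 - (4)·0.000 - (2)·0.000) / (-9) = 1.000
  v = (-1 - (-4)·1.000 - (-4)·0.000 - (-4)·0.000) / (14) = 0.214
  w = (-1 - (-1)·1.000 - (-2)·0.214 - (2)·0.000) / (6) = 0.071
  t = (-7 - (3)·1.000 - (-2)·0.214 - (2)·0.071) / (11) = -0.883

(1.000, 0.214, 0.071, -0.883)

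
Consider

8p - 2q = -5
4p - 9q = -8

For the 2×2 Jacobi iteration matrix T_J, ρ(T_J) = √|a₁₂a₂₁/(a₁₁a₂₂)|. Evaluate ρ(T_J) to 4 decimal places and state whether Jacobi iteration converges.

a₁₂a₂₁/(a₁₁a₂₂) = (-2)·(4) / ((8)·(-9)) = 0.111111
ρ = √|0.111111| = √0.111111 = 0.3333
ρ < 1, so Jacobi converges

0.3333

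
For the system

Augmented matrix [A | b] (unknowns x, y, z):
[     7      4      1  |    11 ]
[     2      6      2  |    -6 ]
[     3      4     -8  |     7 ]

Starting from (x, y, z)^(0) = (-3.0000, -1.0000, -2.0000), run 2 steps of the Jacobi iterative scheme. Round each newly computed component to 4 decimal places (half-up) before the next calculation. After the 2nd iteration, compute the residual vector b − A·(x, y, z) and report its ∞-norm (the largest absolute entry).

Iteration 1:
  x = (11 - (4)·-1.0000 - (1)·-2.0000) / (7) = 2.4286
  y = (-6 - (2)·-3.0000 - (2)·-2.0000) / (6) = 0.6667
  z = (7 - (3)·-3.0000 - (4)·-1.0000) / (-8) = -2.5000
Iteration 2:
  x = (11 - (4)·0.6667 - (1)·-2.5000) / (7) = 1.5476
  y = (-6 - (2)·2.4286 - (2)·-2.5000) / (6) = -0.9762
  z = (7 - (3)·2.4286 - (4)·0.6667) / (-8) = 0.3691
Residual b − A·x = (3.7025, -3.9762, 9.2148); ∞-norm = 9.2148

9.2148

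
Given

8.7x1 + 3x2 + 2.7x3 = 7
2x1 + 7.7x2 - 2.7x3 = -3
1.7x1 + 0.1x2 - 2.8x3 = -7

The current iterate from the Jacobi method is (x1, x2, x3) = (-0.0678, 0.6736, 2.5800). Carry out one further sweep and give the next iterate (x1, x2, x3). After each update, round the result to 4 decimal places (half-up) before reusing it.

(-0.2284, 0.5327, 2.4829)

One sweep:
  x1 = (7 - (3)·0.6736 - (2.7)·2.5800) / (8.7) = -0.2284
  x2 = (-3 - (2)·-0.0678 - (-2.7)·2.5800) / (7.7) = 0.5327
  x3 = (-7 - (1.7)·-0.0678 - (0.1)·0.6736) / (-2.8) = 2.4829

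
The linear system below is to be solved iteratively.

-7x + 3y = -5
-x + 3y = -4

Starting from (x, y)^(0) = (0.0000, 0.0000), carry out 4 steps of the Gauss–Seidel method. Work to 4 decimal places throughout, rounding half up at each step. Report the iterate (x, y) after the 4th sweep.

(0.1682, -1.2773)

Iteration 1:
  x = (-5 - (3)·0.0000) / (-7) = 0.7143
  y = (-4 - (-1)·0.7143) / (3) = -1.0952
Iteration 2:
  x = (-5 - (3)·-1.0952) / (-7) = 0.2449
  y = (-4 - (-1)·0.2449) / (3) = -1.2517
Iteration 3:
  x = (-5 - (3)·-1.2517) / (-7) = 0.1778
  y = (-4 - (-1)·0.1778) / (3) = -1.2741
Iteration 4:
  x = (-5 - (3)·-1.2741) / (-7) = 0.1682
  y = (-4 - (-1)·0.1682) / (3) = -1.2773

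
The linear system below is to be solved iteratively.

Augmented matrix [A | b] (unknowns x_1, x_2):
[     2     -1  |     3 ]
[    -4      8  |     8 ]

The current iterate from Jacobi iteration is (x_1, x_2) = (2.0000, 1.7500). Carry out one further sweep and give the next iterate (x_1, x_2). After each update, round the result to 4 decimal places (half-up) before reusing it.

(2.3750, 2.0000)

One sweep:
  x_1 = (3 - (-1)·1.7500) / (2) = 2.3750
  x_2 = (8 - (-4)·2.0000) / (8) = 2.0000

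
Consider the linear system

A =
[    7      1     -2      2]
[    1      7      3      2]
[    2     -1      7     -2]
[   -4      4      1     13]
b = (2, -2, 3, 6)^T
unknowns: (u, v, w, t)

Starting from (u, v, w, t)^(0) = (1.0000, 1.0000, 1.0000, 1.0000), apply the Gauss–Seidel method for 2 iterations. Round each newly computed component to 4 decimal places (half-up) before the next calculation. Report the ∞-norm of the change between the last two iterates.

0.2346

Iteration 1:
  u = (2 - (1)·1.0000 - (-2)·1.0000 - (2)·1.0000) / (7) = 0.1429
  v = (-2 - (1)·0.1429 - (3)·1.0000 - (2)·1.0000) / (7) = -1.0204
  w = (3 - (2)·0.1429 - (-1)·-1.0204 - (-2)·1.0000) / (7) = 0.5277
  t = (6 - (-4)·0.1429 - (4)·-1.0204 - (1)·0.5277) / (13) = 0.7789
Iteration 2:
  u = (2 - (1)·-1.0204 - (-2)·0.5277 - (2)·0.7789) / (7) = 0.3597
  v = (-2 - (1)·0.3597 - (3)·0.5277 - (2)·0.7789) / (7) = -0.7858
  w = (3 - (2)·0.3597 - (-1)·-0.7858 - (-2)·0.7789) / (7) = 0.4361
  t = (6 - (-4)·0.3597 - (4)·-0.7858 - (1)·0.4361) / (13) = 0.7805
Change: (0.2168, 0.2346, -0.0916, 0.0016) → max |·| = 0.2346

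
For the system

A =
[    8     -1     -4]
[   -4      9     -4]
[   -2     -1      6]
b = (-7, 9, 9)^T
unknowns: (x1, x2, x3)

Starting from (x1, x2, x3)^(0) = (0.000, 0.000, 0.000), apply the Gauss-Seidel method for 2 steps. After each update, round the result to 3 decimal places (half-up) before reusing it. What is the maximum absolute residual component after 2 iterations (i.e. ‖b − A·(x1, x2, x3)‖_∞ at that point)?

2.490

Iteration 1:
  x1 = (-7 - (-1)·0.000 - (-4)·0.000) / (8) = -0.875
  x2 = (9 - (-4)·-0.875 - (-4)·0.000) / (9) = 0.611
  x3 = (9 - (-2)·-0.875 - (-1)·0.611) / (6) = 1.310
Iteration 2:
  x1 = (-7 - (-1)·0.611 - (-4)·1.310) / (8) = -0.144
  x2 = (9 - (-4)·-0.144 - (-4)·1.310) / (9) = 1.518
  x3 = (9 - (-2)·-0.144 - (-1)·1.518) / (6) = 1.705
Residual b − A·x = (2.490, 1.582, 0.000); ∞-norm = 2.490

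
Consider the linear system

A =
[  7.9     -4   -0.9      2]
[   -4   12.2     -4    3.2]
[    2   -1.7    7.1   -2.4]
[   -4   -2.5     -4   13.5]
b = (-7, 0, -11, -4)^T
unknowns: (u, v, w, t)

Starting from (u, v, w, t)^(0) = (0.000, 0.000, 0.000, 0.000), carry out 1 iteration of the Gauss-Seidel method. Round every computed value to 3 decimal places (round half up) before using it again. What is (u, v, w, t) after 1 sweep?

Iteration 1:
  u = (-7 - (-4)·0.000 - (-0.9)·0.000 - (2)·0.000) / (7.9) = -0.886
  v = (0 - (-4)·-0.886 - (-4)·0.000 - (3.2)·0.000) / (12.2) = -0.290
  w = (-11 - (2)·-0.886 - (-1.7)·-0.290 - (-2.4)·0.000) / (7.1) = -1.369
  t = (-4 - (-4)·-0.886 - (-2.5)·-0.290 - (-4)·-1.369) / (13.5) = -1.018

(-0.886, -0.290, -1.369, -1.018)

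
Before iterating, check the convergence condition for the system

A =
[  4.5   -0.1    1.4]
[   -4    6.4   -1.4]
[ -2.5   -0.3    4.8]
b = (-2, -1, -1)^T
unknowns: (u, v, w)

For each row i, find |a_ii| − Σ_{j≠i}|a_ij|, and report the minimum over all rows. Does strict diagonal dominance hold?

row 1: |4.5| − (0.1+1.4) = 3
row 2: |6.4| − (4+1.4) = 1
row 3: |4.8| − (2.5+0.3) = 2
minimum over rows = 1 → strictly diagonally dominant (convergence guaranteed)

1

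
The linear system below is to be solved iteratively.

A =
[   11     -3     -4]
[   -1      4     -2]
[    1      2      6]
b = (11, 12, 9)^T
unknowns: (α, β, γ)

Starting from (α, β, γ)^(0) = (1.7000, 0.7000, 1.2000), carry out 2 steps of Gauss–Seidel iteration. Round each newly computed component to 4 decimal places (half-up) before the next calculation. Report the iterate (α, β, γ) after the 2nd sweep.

Iteration 1:
  α = (11 - (-3)·0.7000 - (-4)·1.2000) / (11) = 1.6273
  β = (12 - (-1)·1.6273 - (-2)·1.2000) / (4) = 4.0068
  γ = (9 - (1)·1.6273 - (2)·4.0068) / (6) = -0.1068
Iteration 2:
  α = (11 - (-3)·4.0068 - (-4)·-0.1068) / (11) = 2.0539
  β = (12 - (-1)·2.0539 - (-2)·-0.1068) / (4) = 3.4601
  γ = (9 - (1)·2.0539 - (2)·3.4601) / (6) = 0.0043

(2.0539, 3.4601, 0.0043)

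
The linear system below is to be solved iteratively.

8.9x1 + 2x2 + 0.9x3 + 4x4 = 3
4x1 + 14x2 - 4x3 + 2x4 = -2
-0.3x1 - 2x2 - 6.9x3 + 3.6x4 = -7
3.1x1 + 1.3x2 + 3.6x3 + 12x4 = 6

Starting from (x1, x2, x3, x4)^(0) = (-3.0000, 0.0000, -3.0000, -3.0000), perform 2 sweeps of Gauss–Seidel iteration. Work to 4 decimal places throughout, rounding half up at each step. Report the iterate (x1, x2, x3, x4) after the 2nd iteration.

(0.5336, -0.4118, 1.2159, 0.0420)

Iteration 1:
  x1 = (3 - (2)·0.0000 - (0.9)·-3.0000 - (4)·-3.0000) / (8.9) = 1.9888
  x2 = (-2 - (4)·1.9888 - (-4)·-3.0000 - (2)·-3.0000) / (14) = -1.1397
  x3 = (-7 - (-0.3)·1.9888 - (-2)·-1.1397 - (3.6)·-3.0000) / (-6.9) = -0.3068
  x4 = (6 - (3.1)·1.9888 - (1.3)·-1.1397 - (3.6)·-0.3068) / (12) = 0.2017
Iteration 2:
  x1 = (3 - (2)·-1.1397 - (0.9)·-0.3068 - (4)·0.2017) / (8.9) = 0.5336
  x2 = (-2 - (4)·0.5336 - (-4)·-0.3068 - (2)·0.2017) / (14) = -0.4118
  x3 = (-7 - (-0.3)·0.5336 - (-2)·-0.4118 - (3.6)·0.2017) / (-6.9) = 1.2159
  x4 = (6 - (3.1)·0.5336 - (1.3)·-0.4118 - (3.6)·1.2159) / (12) = 0.0420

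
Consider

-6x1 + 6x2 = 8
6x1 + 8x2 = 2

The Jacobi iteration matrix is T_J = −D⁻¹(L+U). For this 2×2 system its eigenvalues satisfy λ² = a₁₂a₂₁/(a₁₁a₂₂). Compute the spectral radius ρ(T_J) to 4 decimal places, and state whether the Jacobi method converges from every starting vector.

0.8660

a₁₂a₂₁/(a₁₁a₂₂) = (6)·(6) / ((-6)·(8)) = -0.750000
ρ = √|-0.750000| = √0.750000 = 0.8660
ρ < 1, so Jacobi converges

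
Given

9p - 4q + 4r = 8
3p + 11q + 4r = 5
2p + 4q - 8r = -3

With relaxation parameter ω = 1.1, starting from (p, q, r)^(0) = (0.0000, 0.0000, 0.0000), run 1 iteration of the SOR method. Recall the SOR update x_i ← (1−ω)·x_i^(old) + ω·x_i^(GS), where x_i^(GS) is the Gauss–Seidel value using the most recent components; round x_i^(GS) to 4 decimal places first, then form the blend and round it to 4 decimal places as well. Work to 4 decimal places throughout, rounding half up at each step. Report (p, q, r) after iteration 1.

(0.9778, 0.2067, 0.7951)

Iteration 1:
  p: GS value = (8 - (-4)·0.0000 - (4)·0.0000) / (9) = 0.8889;  p ← (1−ω)·0.0000 + ω·0.8889 = 0.9778
  q: GS value = (5 - (3)·0.9778 - (4)·0.0000) / (11) = 0.1879;  q ← (1−ω)·0.0000 + ω·0.1879 = 0.2067
  r: GS value = (-3 - (2)·0.9778 - (4)·0.2067) / (-8) = 0.7228;  r ← (1−ω)·0.0000 + ω·0.7228 = 0.7951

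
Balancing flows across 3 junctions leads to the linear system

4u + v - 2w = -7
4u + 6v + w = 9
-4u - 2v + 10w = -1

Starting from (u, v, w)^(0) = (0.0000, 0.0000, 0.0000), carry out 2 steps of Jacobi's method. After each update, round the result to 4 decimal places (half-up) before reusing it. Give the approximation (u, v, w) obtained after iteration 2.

Iteration 1:
  u = (-7 - (1)·0.0000 - (-2)·0.0000) / (4) = -1.7500
  v = (9 - (4)·0.0000 - (1)·0.0000) / (6) = 1.5000
  w = (-1 - (-4)·0.0000 - (-2)·0.0000) / (10) = -0.1000
Iteration 2:
  u = (-7 - (1)·1.5000 - (-2)·-0.1000) / (4) = -2.1750
  v = (9 - (4)·-1.7500 - (1)·-0.1000) / (6) = 2.6833
  w = (-1 - (-4)·-1.7500 - (-2)·1.5000) / (10) = -0.5000

(-2.1750, 2.6833, -0.5000)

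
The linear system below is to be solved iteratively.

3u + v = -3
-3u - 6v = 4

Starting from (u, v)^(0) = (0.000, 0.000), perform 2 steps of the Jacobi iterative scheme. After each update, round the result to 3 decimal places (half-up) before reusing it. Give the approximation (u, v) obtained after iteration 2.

Iteration 1:
  u = (-3 - (1)·0.000) / (3) = -1.000
  v = (4 - (-3)·0.000) / (-6) = -0.667
Iteration 2:
  u = (-3 - (1)·-0.667) / (3) = -0.778
  v = (4 - (-3)·-1.000) / (-6) = -0.167

(-0.778, -0.167)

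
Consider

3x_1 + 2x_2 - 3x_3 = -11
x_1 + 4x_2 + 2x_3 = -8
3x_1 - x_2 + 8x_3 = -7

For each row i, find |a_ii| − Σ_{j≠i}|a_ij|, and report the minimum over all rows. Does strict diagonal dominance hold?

row 1: |3| − (2+3) = -2
row 2: |4| − (1+2) = 1
row 3: |8| − (3+1) = 4
minimum over rows = -2 → not strictly diagonally dominant

-2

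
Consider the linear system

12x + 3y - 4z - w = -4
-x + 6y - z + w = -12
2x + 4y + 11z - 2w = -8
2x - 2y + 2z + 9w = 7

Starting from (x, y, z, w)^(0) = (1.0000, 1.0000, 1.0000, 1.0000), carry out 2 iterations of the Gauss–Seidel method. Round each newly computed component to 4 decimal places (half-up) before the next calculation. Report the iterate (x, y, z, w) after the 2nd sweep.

(0.2739, -1.9698, -0.0035, 0.2800)

Iteration 1:
  x = (-4 - (3)·1.0000 - (-4)·1.0000 - (-1)·1.0000) / (12) = -0.1667
  y = (-12 - (-1)·-0.1667 - (-1)·1.0000 - (1)·1.0000) / (6) = -2.0278
  z = (-8 - (2)·-0.1667 - (4)·-2.0278 - (-2)·1.0000) / (11) = 0.2222
  w = (7 - (2)·-0.1667 - (-2)·-2.0278 - (2)·0.2222) / (9) = 0.3148
Iteration 2:
  x = (-4 - (3)·-2.0278 - (-4)·0.2222 - (-1)·0.3148) / (12) = 0.2739
  y = (-12 - (-1)·0.2739 - (-1)·0.2222 - (1)·0.3148) / (6) = -1.9698
  z = (-8 - (2)·0.2739 - (4)·-1.9698 - (-2)·0.3148) / (11) = -0.0035
  w = (7 - (2)·0.2739 - (-2)·-1.9698 - (2)·-0.0035) / (9) = 0.2800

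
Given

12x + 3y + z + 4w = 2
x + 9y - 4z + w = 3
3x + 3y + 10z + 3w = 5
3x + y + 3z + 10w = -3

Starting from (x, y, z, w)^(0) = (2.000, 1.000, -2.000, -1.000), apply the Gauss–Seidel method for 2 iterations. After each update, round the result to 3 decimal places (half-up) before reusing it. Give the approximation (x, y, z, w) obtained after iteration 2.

Iteration 1:
  x = (2 - (3)·1.000 - (1)·-2.000 - (4)·-1.000) / (12) = 0.417
  y = (3 - (1)·0.417 - (-4)·-2.000 - (1)·-1.000) / (9) = -0.491
  z = (5 - (3)·0.417 - (3)·-0.491 - (3)·-1.000) / (10) = 0.822
  w = (-3 - (3)·0.417 - (1)·-0.491 - (3)·0.822) / (10) = -0.623
Iteration 2:
  x = (2 - (3)·-0.491 - (1)·0.822 - (4)·-0.623) / (12) = 0.429
  y = (3 - (1)·0.429 - (-4)·0.822 - (1)·-0.623) / (9) = 0.720
  z = (5 - (3)·0.429 - (3)·0.720 - (3)·-0.623) / (10) = 0.342
  w = (-3 - (3)·0.429 - (1)·0.720 - (3)·0.342) / (10) = -0.603

(0.429, 0.720, 0.342, -0.603)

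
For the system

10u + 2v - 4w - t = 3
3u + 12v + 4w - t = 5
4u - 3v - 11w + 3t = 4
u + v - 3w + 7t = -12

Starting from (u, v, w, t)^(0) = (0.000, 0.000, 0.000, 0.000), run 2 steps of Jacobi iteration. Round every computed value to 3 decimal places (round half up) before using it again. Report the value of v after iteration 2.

Iteration 1:
  u = (3 - (2)·0.000 - (-4)·0.000 - (-1)·0.000) / (10) = 0.300
  v = (5 - (3)·0.000 - (4)·0.000 - (-1)·0.000) / (12) = 0.417
  w = (4 - (4)·0.000 - (-3)·0.000 - (3)·0.000) / (-11) = -0.364
  t = (-12 - (1)·0.000 - (1)·0.000 - (-3)·0.000) / (7) = -1.714
Iteration 2:
  u = (3 - (2)·0.417 - (-4)·-0.364 - (-1)·-1.714) / (10) = -0.100
  v = (5 - (3)·0.300 - (4)·-0.364 - (-1)·-1.714) / (12) = 0.320
  w = (4 - (4)·0.300 - (-3)·0.417 - (3)·-1.714) / (-11) = -0.836
  t = (-12 - (1)·0.300 - (1)·0.417 - (-3)·-0.364) / (7) = -1.973

0.320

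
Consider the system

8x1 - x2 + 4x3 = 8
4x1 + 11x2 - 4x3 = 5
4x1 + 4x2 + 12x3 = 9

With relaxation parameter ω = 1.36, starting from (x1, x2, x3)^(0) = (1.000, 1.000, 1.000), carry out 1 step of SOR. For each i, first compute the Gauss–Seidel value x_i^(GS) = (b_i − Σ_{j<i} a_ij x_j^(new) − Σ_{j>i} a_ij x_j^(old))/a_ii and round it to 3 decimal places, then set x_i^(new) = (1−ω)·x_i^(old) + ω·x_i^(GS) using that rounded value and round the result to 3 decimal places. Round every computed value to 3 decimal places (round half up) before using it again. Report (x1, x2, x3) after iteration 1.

(0.490, 0.510, 0.207)

Iteration 1:
  x1: GS value = (8 - (-1)·1.000 - (4)·1.000) / (8) = 0.625;  x1 ← (1−ω)·1.000 + ω·0.625 = 0.490
  x2: GS value = (5 - (4)·0.490 - (-4)·1.000) / (11) = 0.640;  x2 ← (1−ω)·1.000 + ω·0.640 = 0.510
  x3: GS value = (9 - (4)·0.490 - (4)·0.510) / (12) = 0.417;  x3 ← (1−ω)·1.000 + ω·0.417 = 0.207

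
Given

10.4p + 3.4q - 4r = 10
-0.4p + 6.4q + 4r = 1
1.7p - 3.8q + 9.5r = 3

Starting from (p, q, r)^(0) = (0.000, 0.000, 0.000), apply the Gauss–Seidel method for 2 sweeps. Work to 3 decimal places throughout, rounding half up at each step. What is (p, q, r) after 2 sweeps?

Iteration 1:
  p = (10 - (3.4)·0.000 - (-4)·0.000) / (10.4) = 0.962
  q = (1 - (-0.4)·0.962 - (4)·0.000) / (6.4) = 0.216
  r = (3 - (1.7)·0.962 - (-3.8)·0.216) / (9.5) = 0.230
Iteration 2:
  p = (10 - (3.4)·0.216 - (-4)·0.230) / (10.4) = 0.979
  q = (1 - (-0.4)·0.979 - (4)·0.230) / (6.4) = 0.074
  r = (3 - (1.7)·0.979 - (-3.8)·0.074) / (9.5) = 0.170

(0.979, 0.074, 0.170)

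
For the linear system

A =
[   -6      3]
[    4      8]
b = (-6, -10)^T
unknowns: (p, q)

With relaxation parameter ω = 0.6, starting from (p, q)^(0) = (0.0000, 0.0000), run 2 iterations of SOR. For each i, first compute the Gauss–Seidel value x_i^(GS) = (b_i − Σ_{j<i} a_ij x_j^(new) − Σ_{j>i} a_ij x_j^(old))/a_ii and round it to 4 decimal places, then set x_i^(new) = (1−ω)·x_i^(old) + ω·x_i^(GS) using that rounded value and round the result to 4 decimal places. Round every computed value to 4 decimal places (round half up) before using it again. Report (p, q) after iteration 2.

Iteration 1:
  p: GS value = (-6 - (3)·0.0000) / (-6) = 1.0000;  p ← (1−ω)·0.0000 + ω·1.0000 = 0.6000
  q: GS value = (-10 - (4)·0.6000) / (8) = -1.5500;  q ← (1−ω)·0.0000 + ω·-1.5500 = -0.9300
Iteration 2:
  p: GS value = (-6 - (3)·-0.9300) / (-6) = 0.5350;  p ← (1−ω)·0.6000 + ω·0.5350 = 0.5610
  q: GS value = (-10 - (4)·0.5610) / (8) = -1.5305;  q ← (1−ω)·-0.9300 + ω·-1.5305 = -1.2903

(0.5610, -1.2903)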